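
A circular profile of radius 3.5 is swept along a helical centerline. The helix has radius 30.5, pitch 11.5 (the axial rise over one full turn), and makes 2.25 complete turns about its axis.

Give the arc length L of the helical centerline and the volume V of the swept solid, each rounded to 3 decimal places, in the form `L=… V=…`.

L=431.959 V=16623.741

2πR = 2π·30.5 = 191.637152
per-turn = √(191.637152² + 11.5²) = √(36724.7980 + 132.25) = √36857.0480 = 191.981895
L = 2.25 × 191.981895 = 431.959264
V = π·3.5² × L = 38.484510 × 431.959264 = 16623.740601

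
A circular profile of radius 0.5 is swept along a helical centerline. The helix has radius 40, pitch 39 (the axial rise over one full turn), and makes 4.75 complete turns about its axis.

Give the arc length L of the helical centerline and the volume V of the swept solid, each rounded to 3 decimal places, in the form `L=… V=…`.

2πR = 2π·40 = 251.327412
per-turn = √(251.327412² + 39²) = √(63165.4682 + 1521) = √64686.4682 = 254.335346
L = 4.75 × 254.335346 = 1208.092893
V = π·0.5² × L = 0.785398 × 1208.092893 = 948.833939

L=1208.093 V=948.834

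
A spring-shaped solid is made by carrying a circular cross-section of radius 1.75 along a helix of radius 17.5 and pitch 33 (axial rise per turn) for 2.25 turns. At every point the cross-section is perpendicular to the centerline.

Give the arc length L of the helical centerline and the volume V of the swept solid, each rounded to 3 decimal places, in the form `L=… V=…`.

2πR = 2π·17.5 = 109.955743
per-turn = √(109.955743² + 33²) = √(12090.2654 + 1089) = √13179.2654 = 114.800982
L = 2.25 × 114.800982 = 258.302209
V = π·1.75² × L = 9.621128 × 258.302209 = 2485.158484

L=258.302 V=2485.158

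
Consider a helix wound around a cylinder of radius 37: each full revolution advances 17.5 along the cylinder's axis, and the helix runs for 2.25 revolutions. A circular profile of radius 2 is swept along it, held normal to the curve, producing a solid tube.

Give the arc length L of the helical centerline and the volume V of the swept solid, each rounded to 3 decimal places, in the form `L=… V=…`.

L=524.555 V=6591.754

2πR = 2π·37 = 232.477856
per-turn = √(232.477856² + 17.5²) = √(54045.9537 + 306.25) = √54352.2037 = 233.135591
L = 2.25 × 233.135591 = 524.555079
V = π·2² × L = 12.566371 × 524.555079 = 6591.753534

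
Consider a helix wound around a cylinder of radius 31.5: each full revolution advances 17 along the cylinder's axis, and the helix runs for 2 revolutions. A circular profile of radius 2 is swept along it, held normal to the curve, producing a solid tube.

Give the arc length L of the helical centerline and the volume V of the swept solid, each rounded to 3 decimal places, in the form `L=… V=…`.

2πR = 2π·31.5 = 197.920337
per-turn = √(197.920337² + 17²) = √(39172.4599 + 289) = √39461.4599 = 198.649087
L = 2 × 198.649087 = 397.298175
V = π·2² × L = 12.566371 × 397.298175 = 4992.596105

L=397.298 V=4992.596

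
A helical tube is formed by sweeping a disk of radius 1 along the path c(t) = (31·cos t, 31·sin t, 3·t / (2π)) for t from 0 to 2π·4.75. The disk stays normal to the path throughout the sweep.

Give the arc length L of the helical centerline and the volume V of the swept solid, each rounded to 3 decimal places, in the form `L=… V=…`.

2πR = 2π·31 = 194.778745
per-turn = √(194.778745² + 3²) = √(37938.7593 + 9) = √37947.7593 = 194.801846
L = 4.75 × 194.801846 = 925.308770
V = π·1² × L = 3.141593 × 925.308770 = 2906.943234

L=925.309 V=2906.943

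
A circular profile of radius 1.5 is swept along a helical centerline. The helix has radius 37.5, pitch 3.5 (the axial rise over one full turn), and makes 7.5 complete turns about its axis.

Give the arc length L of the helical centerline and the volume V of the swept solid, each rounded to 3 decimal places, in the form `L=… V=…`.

L=1767.341 V=12492.596

2πR = 2π·37.5 = 235.619449
per-turn = √(235.619449² + 3.5²) = √(55516.5248 + 12.25) = √55528.7748 = 235.645443
L = 7.5 × 235.645443 = 1767.340822
V = π·1.5² × L = 7.068583 × 1767.340822 = 12492.596119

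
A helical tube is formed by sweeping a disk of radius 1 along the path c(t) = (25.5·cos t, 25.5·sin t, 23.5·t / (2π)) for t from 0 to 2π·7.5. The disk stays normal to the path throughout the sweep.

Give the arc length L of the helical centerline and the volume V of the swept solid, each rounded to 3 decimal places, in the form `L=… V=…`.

2πR = 2π·25.5 = 160.221225
per-turn = √(160.221225² + 23.5²) = √(25670.8410 + 552.25) = √26223.0910 = 161.935453
L = 7.5 × 161.935453 = 1214.515900
V = π·1² × L = 3.141593 × 1214.515900 = 3815.514229

L=1214.516 V=3815.514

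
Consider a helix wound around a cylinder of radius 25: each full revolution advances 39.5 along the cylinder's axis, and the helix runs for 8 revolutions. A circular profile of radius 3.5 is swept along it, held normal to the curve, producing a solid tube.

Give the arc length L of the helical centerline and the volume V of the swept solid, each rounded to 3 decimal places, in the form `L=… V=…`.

L=1295.760 V=49866.670

2πR = 2π·25 = 157.079633
per-turn = √(157.079633² + 39.5²) = √(24674.0110 + 1560.25) = √26234.2610 = 161.969939
L = 8 × 161.969939 = 1295.759509
V = π·3.5² × L = 38.484510 × 1295.759509 = 49866.669775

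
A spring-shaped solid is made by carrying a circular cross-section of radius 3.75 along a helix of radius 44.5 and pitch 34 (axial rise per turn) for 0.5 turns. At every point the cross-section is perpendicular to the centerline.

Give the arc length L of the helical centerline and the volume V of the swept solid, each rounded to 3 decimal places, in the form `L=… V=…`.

2πR = 2π·44.5 = 279.601746
per-turn = √(279.601746² + 34²) = √(78177.1365 + 1156) = √79333.1365 = 281.661386
L = 0.5 × 281.661386 = 140.830693
V = π·3.75² × L = 44.178647 × 140.830693 = 6221.709433

L=140.831 V=6221.709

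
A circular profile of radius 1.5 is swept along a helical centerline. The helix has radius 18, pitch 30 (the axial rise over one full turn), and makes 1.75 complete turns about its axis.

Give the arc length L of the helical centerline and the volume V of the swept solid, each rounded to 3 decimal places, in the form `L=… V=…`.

L=204.765 V=1447.399

2πR = 2π·18 = 113.097336
per-turn = √(113.097336² + 30²) = √(12791.0073 + 900) = √13691.0073 = 117.008578
L = 1.75 × 117.008578 = 204.765011
V = π·1.5² × L = 7.068583 × 204.765011 = 1447.398574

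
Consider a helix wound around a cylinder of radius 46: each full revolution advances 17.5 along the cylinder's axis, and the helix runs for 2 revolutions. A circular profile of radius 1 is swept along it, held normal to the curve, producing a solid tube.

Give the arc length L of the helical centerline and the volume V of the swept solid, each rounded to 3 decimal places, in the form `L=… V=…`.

L=579.112 V=1819.333

2πR = 2π·46 = 289.026524
per-turn = √(289.026524² + 17.5²) = √(83536.3317 + 306.25) = √83842.5817 = 289.555835
L = 2 × 289.555835 = 579.111670
V = π·1² × L = 3.141593 × 579.111670 = 1819.332969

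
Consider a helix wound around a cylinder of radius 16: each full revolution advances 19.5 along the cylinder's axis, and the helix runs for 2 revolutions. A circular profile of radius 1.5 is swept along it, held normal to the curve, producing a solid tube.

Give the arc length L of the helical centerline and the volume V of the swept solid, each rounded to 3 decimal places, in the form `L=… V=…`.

2πR = 2π·16 = 100.530965
per-turn = √(100.530965² + 19.5²) = √(10106.4749 + 380.25) = √10486.7249 = 102.404711
L = 2 × 102.404711 = 204.809423
V = π·1.5² × L = 7.068583 × 204.809423 = 1447.712500

L=204.809 V=1447.712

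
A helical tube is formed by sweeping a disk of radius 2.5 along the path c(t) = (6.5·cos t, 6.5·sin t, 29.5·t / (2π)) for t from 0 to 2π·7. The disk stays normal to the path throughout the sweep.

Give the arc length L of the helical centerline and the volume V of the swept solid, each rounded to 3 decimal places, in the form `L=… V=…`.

L=352.665 V=6924.557

2πR = 2π·6.5 = 40.840704
per-turn = √(40.840704² + 29.5²) = √(1667.9631 + 870.25) = √2538.2131 = 50.380682
L = 7 × 50.380682 = 352.664776
V = π·2.5² × L = 19.634954 × 352.664776 = 6924.556679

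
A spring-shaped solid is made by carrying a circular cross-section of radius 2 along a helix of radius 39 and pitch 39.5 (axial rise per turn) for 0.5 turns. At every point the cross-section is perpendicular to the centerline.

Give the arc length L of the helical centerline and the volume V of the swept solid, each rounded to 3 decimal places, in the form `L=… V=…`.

L=124.104 V=1559.533

2πR = 2π·39 = 245.044227
per-turn = √(245.044227² + 39.5²) = √(60046.6732 + 1560.25) = √61606.9232 = 248.207420
L = 0.5 × 248.207420 = 124.103710
V = π·2² × L = 12.566371 × 124.103710 = 1559.533212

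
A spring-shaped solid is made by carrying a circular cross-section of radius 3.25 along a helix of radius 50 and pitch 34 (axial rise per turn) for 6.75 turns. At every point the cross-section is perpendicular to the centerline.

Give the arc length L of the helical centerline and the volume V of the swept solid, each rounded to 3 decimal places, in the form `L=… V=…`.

2πR = 2π·50 = 314.159265
per-turn = √(314.159265² + 34²) = √(98696.0440 + 1156) = √99852.0440 = 315.993740
L = 6.75 × 315.993740 = 2132.957748
V = π·3.25² × L = 33.183072 × 2132.957748 = 70778.091389

L=2132.958 V=70778.091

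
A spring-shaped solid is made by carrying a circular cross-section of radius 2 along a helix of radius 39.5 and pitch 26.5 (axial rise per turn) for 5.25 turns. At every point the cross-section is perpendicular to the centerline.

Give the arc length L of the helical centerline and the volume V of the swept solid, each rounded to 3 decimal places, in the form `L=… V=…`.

2πR = 2π·39.5 = 248.185820
per-turn = √(248.185820² + 26.5²) = √(61596.2011 + 702.25) = √62298.4511 = 249.596577
L = 5.25 × 249.596577 = 1310.382027
V = π·2² × L = 12.566371 × 1310.382027 = 16466.746202

L=1310.382 V=16466.746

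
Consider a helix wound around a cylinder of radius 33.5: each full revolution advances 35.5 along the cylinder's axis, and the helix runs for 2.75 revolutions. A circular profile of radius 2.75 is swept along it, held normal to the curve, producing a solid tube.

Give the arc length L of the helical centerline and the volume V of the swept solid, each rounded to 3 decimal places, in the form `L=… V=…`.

2πR = 2π·33.5 = 210.486708
per-turn = √(210.486708² + 35.5²) = √(44304.6542 + 1260.25) = √45564.9042 = 213.459374
L = 2.75 × 213.459374 = 587.013277
V = π·2.75² × L = 23.758294 × 587.013277 = 13946.434283

L=587.013 V=13946.434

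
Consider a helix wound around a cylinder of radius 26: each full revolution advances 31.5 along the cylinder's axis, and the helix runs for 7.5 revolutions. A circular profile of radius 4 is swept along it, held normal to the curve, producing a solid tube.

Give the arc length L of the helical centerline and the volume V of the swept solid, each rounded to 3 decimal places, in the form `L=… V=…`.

L=1247.790 V=62720.787

2πR = 2π·26 = 163.362818
per-turn = √(163.362818² + 31.5²) = √(26687.4103 + 992.25) = √27679.6603 = 166.372054
L = 7.5 × 166.372054 = 1247.790404
V = π·4² × L = 50.265482 × 1247.790404 = 62720.786655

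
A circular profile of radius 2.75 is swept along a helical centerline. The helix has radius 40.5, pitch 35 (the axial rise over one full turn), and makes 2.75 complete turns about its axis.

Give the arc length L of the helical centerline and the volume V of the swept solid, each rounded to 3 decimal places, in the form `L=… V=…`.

2πR = 2π·40.5 = 254.469005
per-turn = √(254.469005² + 35²) = √(64754.4745 + 1225) = √65979.4745 = 256.864701
L = 2.75 × 256.864701 = 706.377927
V = π·2.75² × L = 23.758294 × 706.377927 = 16782.334777

L=706.378 V=16782.335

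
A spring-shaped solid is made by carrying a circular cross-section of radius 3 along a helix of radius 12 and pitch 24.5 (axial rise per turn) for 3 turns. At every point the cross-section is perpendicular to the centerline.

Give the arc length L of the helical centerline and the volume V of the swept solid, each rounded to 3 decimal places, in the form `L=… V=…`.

2πR = 2π·12 = 75.398224
per-turn = √(75.398224² + 24.5²) = √(5684.8921 + 600.25) = √6285.1421 = 79.278888
L = 3 × 79.278888 = 237.836665
V = π·3² × L = 28.274334 × 237.836665 = 6724.673275

L=237.837 V=6724.673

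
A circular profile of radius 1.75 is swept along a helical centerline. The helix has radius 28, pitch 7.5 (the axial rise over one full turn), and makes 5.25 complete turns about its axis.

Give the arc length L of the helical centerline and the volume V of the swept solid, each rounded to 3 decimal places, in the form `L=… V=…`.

2πR = 2π·28 = 175.929189
per-turn = √(175.929189² + 7.5²) = √(30951.0794 + 56.25) = √31007.3294 = 176.088981
L = 5.25 × 176.088981 = 924.467153
V = π·1.75² × L = 9.621128 × 924.467153 = 8894.416348

L=924.467 V=8894.416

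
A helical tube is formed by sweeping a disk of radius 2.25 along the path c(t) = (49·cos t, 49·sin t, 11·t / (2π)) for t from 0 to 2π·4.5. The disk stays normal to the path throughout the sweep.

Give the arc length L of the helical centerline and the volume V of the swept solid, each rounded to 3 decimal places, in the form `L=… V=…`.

2πR = 2π·49 = 307.876080
per-turn = √(307.876080² + 11²) = √(94787.6807 + 121) = √94908.6807 = 308.072525
L = 4.5 × 308.072525 = 1386.326363
V = π·2.25² × L = 15.904313 × 1386.326363 = 22048.568125

L=1386.326 V=22048.568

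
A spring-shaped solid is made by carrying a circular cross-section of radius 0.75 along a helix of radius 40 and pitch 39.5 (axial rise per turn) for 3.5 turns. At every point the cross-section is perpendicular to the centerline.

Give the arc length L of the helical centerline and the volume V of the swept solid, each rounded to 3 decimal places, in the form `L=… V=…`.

L=890.444 V=1573.544

2πR = 2π·40 = 251.327412
per-turn = √(251.327412² + 39.5²) = √(63165.4682 + 1560.25) = √64725.7182 = 254.412496
L = 3.5 × 254.412496 = 890.443736
V = π·0.75² × L = 1.767146 × 890.443736 = 1573.543969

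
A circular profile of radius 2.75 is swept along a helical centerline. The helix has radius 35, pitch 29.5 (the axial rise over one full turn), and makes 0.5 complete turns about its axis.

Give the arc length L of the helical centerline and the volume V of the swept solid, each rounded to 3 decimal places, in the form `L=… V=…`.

L=110.941 V=2635.761

2πR = 2π·35 = 219.911486
per-turn = √(219.911486² + 29.5²) = √(48361.0616 + 870.25) = √49231.3116 = 221.881301
L = 0.5 × 221.881301 = 110.940650
V = π·2.75² × L = 23.758294 × 110.940650 = 2635.760636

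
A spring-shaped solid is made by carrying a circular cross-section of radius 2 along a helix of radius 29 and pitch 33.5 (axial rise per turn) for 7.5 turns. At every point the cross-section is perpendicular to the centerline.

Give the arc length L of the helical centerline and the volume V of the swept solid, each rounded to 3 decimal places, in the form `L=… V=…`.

2πR = 2π·29 = 182.212374
per-turn = √(182.212374² + 33.5²) = √(33201.3492 + 1122.25) = √34323.5992 = 185.266293
L = 7.5 × 185.266293 = 1389.497195
V = π·2² × L = 12.566371 × 1389.497195 = 17460.936722

L=1389.497 V=17460.937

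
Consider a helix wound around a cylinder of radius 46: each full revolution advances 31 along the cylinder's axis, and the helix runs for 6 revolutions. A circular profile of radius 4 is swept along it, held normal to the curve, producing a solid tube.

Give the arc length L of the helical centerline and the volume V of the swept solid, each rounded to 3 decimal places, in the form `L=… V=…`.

2πR = 2π·46 = 289.026524
per-turn = √(289.026524² + 31²) = √(83536.3317 + 961) = √84497.3317 = 290.684247
L = 6 × 290.684247 = 1744.105484
V = π·4² × L = 50.265482 × 1744.105484 = 87668.303612

L=1744.105 V=87668.304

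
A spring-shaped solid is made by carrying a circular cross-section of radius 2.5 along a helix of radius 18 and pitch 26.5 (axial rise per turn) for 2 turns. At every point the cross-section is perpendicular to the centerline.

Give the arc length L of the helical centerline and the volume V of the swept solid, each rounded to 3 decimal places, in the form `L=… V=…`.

L=232.321 V=4561.611

2πR = 2π·18 = 113.097336
per-turn = √(113.097336² + 26.5²) = √(12791.0073 + 702.25) = √13493.2573 = 116.160481
L = 2 × 116.160481 = 232.320962
V = π·2.5² × L = 19.634954 × 232.320962 = 4561.611415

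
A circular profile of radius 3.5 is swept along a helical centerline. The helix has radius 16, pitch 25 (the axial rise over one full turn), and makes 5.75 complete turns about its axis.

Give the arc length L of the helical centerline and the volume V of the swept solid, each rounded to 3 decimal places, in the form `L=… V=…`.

2πR = 2π·16 = 100.530965
per-turn = √(100.530965² + 25²) = √(10106.4749 + 625) = √10731.4749 = 103.592832
L = 5.75 × 103.592832 = 595.658786
V = π·3.5² × L = 38.484510 × 595.658786 = 22923.636503

L=595.659 V=22923.637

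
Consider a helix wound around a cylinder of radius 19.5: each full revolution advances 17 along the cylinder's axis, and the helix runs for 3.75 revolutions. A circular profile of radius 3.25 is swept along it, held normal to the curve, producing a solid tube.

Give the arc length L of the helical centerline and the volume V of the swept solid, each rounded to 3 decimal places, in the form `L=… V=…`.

2πR = 2π·19.5 = 122.522113
per-turn = √(122.522113² + 17²) = √(15011.6683 + 289) = √15300.6683 = 123.695870
L = 3.75 × 123.695870 = 463.859513
V = π·3.25² × L = 33.183072 × 463.859513 = 15392.283808

L=463.860 V=15392.284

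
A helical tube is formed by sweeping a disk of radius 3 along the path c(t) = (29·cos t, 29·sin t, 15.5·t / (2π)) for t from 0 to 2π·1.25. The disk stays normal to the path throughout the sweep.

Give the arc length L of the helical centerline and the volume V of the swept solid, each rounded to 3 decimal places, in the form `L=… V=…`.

L=228.588 V=6463.175

2πR = 2π·29 = 182.212374
per-turn = √(182.212374² + 15.5²) = √(33201.3492 + 240.25) = √33441.5992 = 182.870444
L = 1.25 × 182.870444 = 228.588055
V = π·3² × L = 28.274334 × 228.588055 = 6463.174981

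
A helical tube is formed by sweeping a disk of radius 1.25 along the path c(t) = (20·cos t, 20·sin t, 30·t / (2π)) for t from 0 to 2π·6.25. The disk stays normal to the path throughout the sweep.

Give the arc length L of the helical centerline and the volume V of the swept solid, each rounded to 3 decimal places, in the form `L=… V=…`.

2πR = 2π·20 = 125.663706
per-turn = √(125.663706² + 30²) = √(15791.3670 + 900) = √16691.3670 = 129.195074
L = 6.25 × 129.195074 = 807.469210
V = π·1.25² × L = 4.908739 × 807.469210 = 3963.655216

L=807.469 V=3963.655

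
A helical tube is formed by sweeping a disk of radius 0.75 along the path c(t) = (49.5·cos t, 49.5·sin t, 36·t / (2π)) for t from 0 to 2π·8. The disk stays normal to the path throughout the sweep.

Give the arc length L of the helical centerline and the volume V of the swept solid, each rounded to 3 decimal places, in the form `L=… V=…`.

2πR = 2π·49.5 = 311.017673
per-turn = √(311.017673² + 36²) = √(96731.9927 + 1296) = √98027.9927 = 313.094223
L = 8 × 313.094223 = 2504.753787
V = π·0.75² × L = 1.767146 × 2504.753787 = 4426.265305

L=2504.754 V=4426.265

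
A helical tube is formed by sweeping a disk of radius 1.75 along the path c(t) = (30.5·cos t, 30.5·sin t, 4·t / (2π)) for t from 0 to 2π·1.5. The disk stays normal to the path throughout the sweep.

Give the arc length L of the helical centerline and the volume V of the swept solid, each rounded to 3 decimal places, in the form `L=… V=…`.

2πR = 2π·30.5 = 191.637152
per-turn = √(191.637152² + 4²) = √(36724.7980 + 16) = √36740.7980 = 191.678893
L = 1.5 × 191.678893 = 287.518339
V = π·1.75² × L = 9.621128 × 287.518339 = 2766.250602

L=287.518 V=2766.251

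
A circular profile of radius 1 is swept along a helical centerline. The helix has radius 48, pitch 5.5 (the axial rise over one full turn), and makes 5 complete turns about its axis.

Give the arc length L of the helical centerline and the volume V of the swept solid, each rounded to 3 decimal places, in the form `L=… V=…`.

L=1508.215 V=4738.198

2πR = 2π·48 = 301.592895
per-turn = √(301.592895² + 5.5²) = √(90958.2742 + 30.25) = √90988.5242 = 301.643041
L = 5 × 301.643041 = 1508.215205
V = π·1² × L = 3.141593 × 1508.215205 = 4738.197807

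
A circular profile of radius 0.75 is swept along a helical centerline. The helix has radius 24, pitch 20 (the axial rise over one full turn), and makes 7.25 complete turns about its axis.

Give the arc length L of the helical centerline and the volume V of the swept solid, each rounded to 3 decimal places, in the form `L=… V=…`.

L=1102.848 V=1948.893

2πR = 2π·24 = 150.796447
per-turn = √(150.796447² + 20²) = √(22739.5685 + 400) = √23139.5685 = 152.116957
L = 7.25 × 152.116957 = 1102.847937
V = π·0.75² × L = 1.767146 × 1102.847937 = 1948.893174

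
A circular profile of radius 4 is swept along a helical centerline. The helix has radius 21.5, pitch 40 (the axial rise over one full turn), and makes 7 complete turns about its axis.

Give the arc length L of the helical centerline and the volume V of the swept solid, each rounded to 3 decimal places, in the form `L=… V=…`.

2πR = 2π·21.5 = 135.088484
per-turn = √(135.088484² + 40²) = √(18248.8985 + 1600) = √19848.8985 = 140.886119
L = 7 × 140.886119 = 986.202833
V = π·4² × L = 50.265482 × 986.202833 = 49571.961215

L=986.203 V=49571.961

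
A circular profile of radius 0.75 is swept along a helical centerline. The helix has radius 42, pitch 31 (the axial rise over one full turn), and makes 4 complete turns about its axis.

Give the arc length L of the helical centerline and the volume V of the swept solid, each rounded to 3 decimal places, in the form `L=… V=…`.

L=1062.833 V=1878.182

2πR = 2π·42 = 263.893783
per-turn = √(263.893783² + 31²) = √(69639.9287 + 961) = √70600.9287 = 265.708353
L = 4 × 265.708353 = 1062.833410
V = π·0.75² × L = 1.767146 × 1062.833410 = 1878.181669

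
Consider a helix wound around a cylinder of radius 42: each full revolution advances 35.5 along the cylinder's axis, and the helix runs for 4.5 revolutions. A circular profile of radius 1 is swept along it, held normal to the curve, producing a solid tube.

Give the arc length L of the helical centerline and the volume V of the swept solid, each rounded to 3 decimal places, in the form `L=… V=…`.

2πR = 2π·42 = 263.893783
per-turn = √(263.893783² + 35.5²) = √(69639.9287 + 1260.25) = √70900.1787 = 266.270875
L = 4.5 × 266.270875 = 1198.218936
V = π·1² × L = 3.141593 × 1198.218936 = 3764.315806

L=1198.219 V=3764.316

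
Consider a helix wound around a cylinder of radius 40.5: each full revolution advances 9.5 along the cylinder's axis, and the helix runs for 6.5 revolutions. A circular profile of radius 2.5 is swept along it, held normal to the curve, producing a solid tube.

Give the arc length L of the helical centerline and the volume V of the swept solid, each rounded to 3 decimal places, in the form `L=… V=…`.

L=1655.201 V=32499.791

2πR = 2π·40.5 = 254.469005
per-turn = √(254.469005² + 9.5²) = √(64754.4745 + 90.25) = √64844.7245 = 254.646273
L = 6.5 × 254.646273 = 1655.200776
V = π·2.5² × L = 19.634954 × 1655.200776 = 32499.791239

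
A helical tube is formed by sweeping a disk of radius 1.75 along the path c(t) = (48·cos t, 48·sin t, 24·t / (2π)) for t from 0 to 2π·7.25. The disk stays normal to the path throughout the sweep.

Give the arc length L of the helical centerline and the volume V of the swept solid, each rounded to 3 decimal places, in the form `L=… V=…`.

L=2193.461 V=21103.566

2πR = 2π·48 = 301.592895
per-turn = √(301.592895² + 24²) = √(90958.2742 + 576) = √91534.2742 = 302.546317
L = 7.25 × 302.546317 = 2193.460801
V = π·1.75² × L = 9.621128 × 2193.460801 = 21103.566036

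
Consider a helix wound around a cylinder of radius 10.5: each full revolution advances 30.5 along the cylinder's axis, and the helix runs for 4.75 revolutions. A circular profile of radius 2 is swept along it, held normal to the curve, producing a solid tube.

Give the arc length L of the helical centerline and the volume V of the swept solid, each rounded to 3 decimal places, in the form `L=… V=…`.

2πR = 2π·10.5 = 65.973446
per-turn = √(65.973446² + 30.5²) = √(4352.4955 + 930.25) = √5282.7455 = 72.682498
L = 4.75 × 72.682498 = 345.241866
V = π·2² × L = 12.566371 × 345.241866 = 4338.437244

L=345.242 V=4338.437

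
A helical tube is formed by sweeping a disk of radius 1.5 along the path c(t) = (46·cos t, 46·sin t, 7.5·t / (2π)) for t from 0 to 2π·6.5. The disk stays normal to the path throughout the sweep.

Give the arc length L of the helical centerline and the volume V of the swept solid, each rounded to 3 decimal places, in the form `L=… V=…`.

2πR = 2π·46 = 289.026524
per-turn = √(289.026524² + 7.5²) = √(83536.3317 + 56.25) = √83592.5817 = 289.123817
L = 6.5 × 289.123817 = 1879.304812
V = π·1.5² × L = 7.068583 × 1879.304812 = 13284.022927

L=1879.305 V=13284.023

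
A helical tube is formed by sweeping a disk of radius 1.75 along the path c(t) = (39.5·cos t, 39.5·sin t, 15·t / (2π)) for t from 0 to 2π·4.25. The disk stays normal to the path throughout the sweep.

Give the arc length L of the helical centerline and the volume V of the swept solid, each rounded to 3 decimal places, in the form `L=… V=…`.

L=1056.714 V=10166.785

2πR = 2π·39.5 = 248.185820
per-turn = √(248.185820² + 15²) = √(61596.2011 + 225) = √61821.2011 = 248.638696
L = 4.25 × 248.638696 = 1056.714457
V = π·1.75² × L = 9.621128 × 1056.714457 = 10166.784527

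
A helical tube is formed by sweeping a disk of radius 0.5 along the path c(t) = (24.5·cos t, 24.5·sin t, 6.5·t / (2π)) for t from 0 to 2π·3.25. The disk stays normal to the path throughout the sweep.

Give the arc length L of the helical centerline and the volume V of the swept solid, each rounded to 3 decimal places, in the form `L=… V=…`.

L=500.744 V=393.284

2πR = 2π·24.5 = 153.938040
per-turn = √(153.938040² + 6.5²) = √(23696.9202 + 42.25) = √23739.1702 = 154.075209
L = 3.25 × 154.075209 = 500.744431
V = π·0.5² × L = 0.785398 × 500.744431 = 393.283756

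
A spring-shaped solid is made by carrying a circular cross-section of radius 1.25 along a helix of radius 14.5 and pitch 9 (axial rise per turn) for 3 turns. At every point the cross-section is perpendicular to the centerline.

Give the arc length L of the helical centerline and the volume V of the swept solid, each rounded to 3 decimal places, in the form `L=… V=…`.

L=274.649 V=1348.180

2πR = 2π·14.5 = 91.106187
per-turn = √(91.106187² + 9²) = √(8300.3373 + 81) = √8381.3373 = 91.549644
L = 3 × 91.549644 = 274.648932
V = π·1.25² × L = 4.908739 × 274.648932 = 1348.179791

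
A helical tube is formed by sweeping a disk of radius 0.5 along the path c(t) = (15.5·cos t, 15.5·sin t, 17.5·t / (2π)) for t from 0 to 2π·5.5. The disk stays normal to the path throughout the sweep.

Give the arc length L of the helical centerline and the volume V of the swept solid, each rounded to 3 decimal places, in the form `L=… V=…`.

L=544.220 V=427.430

2πR = 2π·15.5 = 97.389372
per-turn = √(97.389372² + 17.5²) = √(9484.6898 + 306.25) = √9790.9398 = 98.949178
L = 5.5 × 98.949178 = 544.220479
V = π·0.5² × L = 0.785398 × 544.220479 = 427.429765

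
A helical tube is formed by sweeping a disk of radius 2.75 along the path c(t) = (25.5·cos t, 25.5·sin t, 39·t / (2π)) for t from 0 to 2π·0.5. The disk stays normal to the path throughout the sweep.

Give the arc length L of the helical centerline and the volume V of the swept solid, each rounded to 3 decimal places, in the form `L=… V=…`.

2πR = 2π·25.5 = 160.221225
per-turn = √(160.221225² + 39²) = √(25670.8410 + 1521) = √27191.8410 = 164.899488
L = 0.5 × 164.899488 = 82.449744
V = π·2.75² × L = 23.758294 × 82.449744 = 1958.865291

L=82.450 V=1958.865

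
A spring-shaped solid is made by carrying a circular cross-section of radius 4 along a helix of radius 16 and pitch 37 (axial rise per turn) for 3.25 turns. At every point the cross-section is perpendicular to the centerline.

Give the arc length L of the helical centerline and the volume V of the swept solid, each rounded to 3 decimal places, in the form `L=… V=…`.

L=348.152 V=17500.020

2πR = 2π·16 = 100.530965
per-turn = √(100.530965² + 37²) = √(10106.4749 + 1369) = √11475.4749 = 107.123643
L = 3.25 × 107.123643 = 348.151840
V = π·4² × L = 50.265482 × 348.151840 = 17500.020207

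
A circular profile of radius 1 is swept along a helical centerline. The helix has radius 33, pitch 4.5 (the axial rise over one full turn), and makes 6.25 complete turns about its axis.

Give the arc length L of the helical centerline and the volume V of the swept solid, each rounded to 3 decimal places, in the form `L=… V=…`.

L=1296.212 V=4072.171

2πR = 2π·33 = 207.345115
per-turn = √(207.345115² + 4.5²) = √(42991.9968 + 20.25) = √43012.2468 = 207.393941
L = 6.25 × 207.393941 = 1296.212131
V = π·1² × L = 3.141593 × 1296.212131 = 4072.170509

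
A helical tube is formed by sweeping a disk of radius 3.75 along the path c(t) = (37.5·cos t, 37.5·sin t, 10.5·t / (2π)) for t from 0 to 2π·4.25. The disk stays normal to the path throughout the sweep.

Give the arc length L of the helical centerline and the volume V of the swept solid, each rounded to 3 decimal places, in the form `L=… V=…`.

2πR = 2π·37.5 = 235.619449
per-turn = √(235.619449² + 10.5²) = √(55516.5248 + 110.25) = √55626.7748 = 235.853291
L = 4.25 × 235.853291 = 1002.376486
V = π·3.75² × L = 44.178647 × 1002.376486 = 44283.636612

L=1002.376 V=44283.637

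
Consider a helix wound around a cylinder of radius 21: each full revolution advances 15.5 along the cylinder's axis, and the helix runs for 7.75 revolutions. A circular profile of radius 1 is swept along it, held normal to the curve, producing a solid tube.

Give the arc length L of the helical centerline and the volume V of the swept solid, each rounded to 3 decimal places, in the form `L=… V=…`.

L=1029.620 V=3234.646

2πR = 2π·21 = 131.946891
per-turn = √(131.946891² + 15.5²) = √(17409.9822 + 240.25) = √17650.2322 = 132.854176
L = 7.75 × 132.854176 = 1029.619866
V = π·1² × L = 3.141593 × 1029.619866 = 3234.646208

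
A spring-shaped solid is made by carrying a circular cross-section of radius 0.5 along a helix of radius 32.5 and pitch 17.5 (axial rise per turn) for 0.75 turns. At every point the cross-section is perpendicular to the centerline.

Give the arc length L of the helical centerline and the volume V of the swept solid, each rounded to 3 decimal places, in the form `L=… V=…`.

2πR = 2π·32.5 = 204.203522
per-turn = √(204.203522² + 17.5²) = √(41699.0786 + 306.25) = √42005.3286 = 204.952015
L = 0.75 × 204.952015 = 153.714012
V = π·0.5² × L = 0.785398 × 153.714012 = 120.726702

L=153.714 V=120.727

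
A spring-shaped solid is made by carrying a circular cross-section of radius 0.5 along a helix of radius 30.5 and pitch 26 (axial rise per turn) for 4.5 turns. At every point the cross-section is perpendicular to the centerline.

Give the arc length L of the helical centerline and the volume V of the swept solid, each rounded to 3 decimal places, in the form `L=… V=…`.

L=870.268 V=683.507

2πR = 2π·30.5 = 191.637152
per-turn = √(191.637152² + 26²) = √(36724.7980 + 676) = √37400.7980 = 193.392859
L = 4.5 × 193.392859 = 870.267866
V = π·0.5² × L = 0.785398 × 870.267866 = 683.506784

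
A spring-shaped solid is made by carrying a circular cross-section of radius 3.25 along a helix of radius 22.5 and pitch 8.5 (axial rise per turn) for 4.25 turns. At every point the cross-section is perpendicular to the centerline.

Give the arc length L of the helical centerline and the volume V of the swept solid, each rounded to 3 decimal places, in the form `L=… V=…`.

2πR = 2π·22.5 = 141.371669
per-turn = √(141.371669² + 8.5²) = √(19985.9489 + 72.25) = √20058.1989 = 141.626971
L = 4.25 × 141.626971 = 601.914627
V = π·3.25² × L = 33.183072 × 601.914627 = 19973.376639

L=601.915 V=19973.377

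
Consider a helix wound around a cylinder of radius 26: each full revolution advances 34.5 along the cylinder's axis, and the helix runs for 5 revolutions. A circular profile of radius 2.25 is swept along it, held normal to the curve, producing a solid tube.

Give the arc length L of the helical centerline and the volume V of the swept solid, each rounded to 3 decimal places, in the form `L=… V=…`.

L=834.830 V=13277.401

2πR = 2π·26 = 163.362818
per-turn = √(163.362818² + 34.5²) = √(26687.4103 + 1190.25) = √27877.6603 = 166.966045
L = 5 × 166.966045 = 834.830227
V = π·2.25² × L = 15.904313 × 834.830227 = 13277.401069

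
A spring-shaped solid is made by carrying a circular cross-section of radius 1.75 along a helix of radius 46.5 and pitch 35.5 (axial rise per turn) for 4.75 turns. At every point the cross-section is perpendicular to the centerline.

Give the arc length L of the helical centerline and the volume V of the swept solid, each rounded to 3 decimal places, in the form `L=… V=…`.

L=1398.005 V=13450.389

2πR = 2π·46.5 = 292.168117
per-turn = √(292.168117² + 35.5²) = √(85362.2085 + 1260.25) = √86622.4585 = 294.316935
L = 4.75 × 294.316935 = 1398.005443
V = π·1.75² × L = 9.621128 × 1398.005443 = 13450.388617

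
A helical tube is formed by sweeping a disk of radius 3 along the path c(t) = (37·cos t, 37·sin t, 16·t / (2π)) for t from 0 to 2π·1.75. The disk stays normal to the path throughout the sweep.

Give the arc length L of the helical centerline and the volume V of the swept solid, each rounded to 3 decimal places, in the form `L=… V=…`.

2πR = 2π·37 = 232.477856
per-turn = √(232.477856² + 16²) = √(54045.9537 + 256) = √54301.9537 = 233.027796
L = 1.75 × 233.027796 = 407.798643
V = π·3² × L = 28.274334 × 407.798643 = 11530.234988

L=407.799 V=11530.235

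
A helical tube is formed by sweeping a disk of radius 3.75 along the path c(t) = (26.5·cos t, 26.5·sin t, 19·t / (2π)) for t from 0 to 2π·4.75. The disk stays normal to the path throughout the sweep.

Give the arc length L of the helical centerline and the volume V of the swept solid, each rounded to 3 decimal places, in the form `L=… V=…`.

2πR = 2π·26.5 = 166.504411
per-turn = √(166.504411² + 19²) = √(27723.7188 + 361) = √28084.7188 = 167.584960
L = 4.75 × 167.584960 = 796.028559
V = π·3.75² × L = 44.178647 × 796.028559 = 35167.464473

L=796.029 V=35167.464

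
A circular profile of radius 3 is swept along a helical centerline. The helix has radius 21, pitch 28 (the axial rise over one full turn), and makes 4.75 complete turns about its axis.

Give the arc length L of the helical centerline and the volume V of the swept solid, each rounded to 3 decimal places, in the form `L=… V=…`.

2πR = 2π·21 = 131.946891
per-turn = √(131.946891² + 28²) = √(17409.9822 + 784) = √18193.9822 = 134.885070
L = 4.75 × 134.885070 = 640.704083
V = π·3² × L = 28.274334 × 640.704083 = 18115.481176

L=640.704 V=18115.481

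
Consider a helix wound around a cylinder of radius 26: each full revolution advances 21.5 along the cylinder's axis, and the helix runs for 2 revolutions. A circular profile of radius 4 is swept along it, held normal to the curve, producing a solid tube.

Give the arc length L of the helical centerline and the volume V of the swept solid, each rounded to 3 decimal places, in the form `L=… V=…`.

L=329.543 V=16564.642

2πR = 2π·26 = 163.362818
per-turn = √(163.362818² + 21.5²) = √(26687.4103 + 462.25) = √27149.6603 = 164.771540
L = 2 × 164.771540 = 329.543079
V = π·4² × L = 50.265482 × 329.543079 = 16564.641878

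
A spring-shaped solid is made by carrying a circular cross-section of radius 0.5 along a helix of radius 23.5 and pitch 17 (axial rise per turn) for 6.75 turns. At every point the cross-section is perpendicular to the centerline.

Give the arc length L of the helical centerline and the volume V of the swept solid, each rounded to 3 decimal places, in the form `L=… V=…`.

2πR = 2π·23.5 = 147.654855
per-turn = √(147.654855² + 17²) = √(21801.9561 + 289) = √22090.9561 = 148.630267
L = 6.75 × 148.630267 = 1003.254299
V = π·0.5² × L = 0.785398 × 1003.254299 = 787.954084

L=1003.254 V=787.954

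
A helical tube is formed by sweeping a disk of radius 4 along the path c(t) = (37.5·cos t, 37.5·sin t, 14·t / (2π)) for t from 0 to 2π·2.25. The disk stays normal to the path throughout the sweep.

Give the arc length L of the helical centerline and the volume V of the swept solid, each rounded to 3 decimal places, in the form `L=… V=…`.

L=531.079 V=26694.930

2πR = 2π·37.5 = 235.619449
per-turn = √(235.619449² + 14²) = √(55516.5248 + 196) = √55712.5248 = 236.035007
L = 2.25 × 236.035007 = 531.078767
V = π·4² × L = 50.265482 × 531.078767 = 26694.930438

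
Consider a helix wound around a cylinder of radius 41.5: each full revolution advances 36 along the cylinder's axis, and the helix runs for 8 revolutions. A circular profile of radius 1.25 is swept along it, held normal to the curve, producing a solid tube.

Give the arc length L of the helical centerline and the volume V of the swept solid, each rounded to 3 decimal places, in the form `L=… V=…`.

L=2105.805 V=10336.844

2πR = 2π·41.5 = 260.752190
per-turn = √(260.752190² + 36²) = √(67991.7047 + 1296) = √69287.7047 = 263.225578
L = 8 × 263.225578 = 2105.804621
V = π·1.25² × L = 4.908739 × 2105.804621 = 10336.844262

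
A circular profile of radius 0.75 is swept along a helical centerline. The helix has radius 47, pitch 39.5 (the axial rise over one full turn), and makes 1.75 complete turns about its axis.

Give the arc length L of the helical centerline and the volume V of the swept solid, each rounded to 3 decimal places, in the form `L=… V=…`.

L=521.395 V=921.380

2πR = 2π·47 = 295.309709
per-turn = √(295.309709² + 39.5²) = √(87207.8245 + 1560.25) = √88768.0745 = 297.939716
L = 1.75 × 297.939716 = 521.394503
V = π·0.75² × L = 1.767146 × 521.394503 = 921.380142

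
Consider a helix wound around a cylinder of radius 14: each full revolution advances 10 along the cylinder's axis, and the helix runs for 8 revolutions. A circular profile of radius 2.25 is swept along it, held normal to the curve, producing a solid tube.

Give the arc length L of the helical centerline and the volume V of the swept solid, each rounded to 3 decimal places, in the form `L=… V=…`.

2πR = 2π·14 = 87.964594
per-turn = √(87.964594² + 10²) = √(7737.7699 + 100) = √7837.7699 = 88.531180
L = 8 × 88.531180 = 708.249441
V = π·2.25² × L = 15.904313 × 708.249441 = 11264.220654

L=708.249 V=11264.221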